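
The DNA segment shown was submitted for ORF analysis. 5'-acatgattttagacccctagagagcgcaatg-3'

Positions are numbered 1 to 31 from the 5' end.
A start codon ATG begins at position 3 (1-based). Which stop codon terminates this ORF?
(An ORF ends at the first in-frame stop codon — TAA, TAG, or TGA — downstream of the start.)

TAG

Codons from position 3: ATG (3–5), ATT (6–8), TTA (9–11), GAC (12–14), CCC (15–17), TAG (18–20).
The first in-frame stop codon is TAG.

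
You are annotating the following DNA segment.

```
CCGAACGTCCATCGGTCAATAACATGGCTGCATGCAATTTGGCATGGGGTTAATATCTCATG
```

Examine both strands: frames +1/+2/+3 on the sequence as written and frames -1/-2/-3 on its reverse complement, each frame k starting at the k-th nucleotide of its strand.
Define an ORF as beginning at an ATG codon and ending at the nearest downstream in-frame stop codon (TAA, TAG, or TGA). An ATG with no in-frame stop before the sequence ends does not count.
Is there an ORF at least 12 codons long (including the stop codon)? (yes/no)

Reverse complement (5'→3'): CATGAGATATTAACCCCATGCCAAATTGCATGCAGCCATGTTATTGACCGATGGACGTTCGG
Frame +1: CCG AAC GTC CAT CGG TCA ATA ACA TGG CTG CAT GCA ATT TGG CAT GGG GTT AAT ATC TCA — no ATG→stop ORF.
Frame +2: CGA ACG TCC ATC GGT CAA TAA CAT GGC TGC ATG CAA TTT GGC ATG GGG TTA ATA TCT CAT — no ATG→stop ORF.
Frame +3: GAA CGT CCA TCG GTC AAT AAC ATG GCT GCA TGC AAT TTG GCA TGG GGT TAA TAT CTC ATG — ATG at 24, stop TAA at 51 → 30 nt.
Frame -1: CAT GAG ATA TTA ACC CCA TGC CAA ATT GCA TGC AGC CAT GTT ATT GAC CGA TGG ACG TTC — no ATG→stop ORF.
Frame -2: ATG AGA TAT TAA CCC CAT GCC AAA TTG CAT GCA GCC ATG TTA TTG ACC GAT GGA CGT TCG — ATG at 2, stop TAA at 11 → 12 nt.
Frame -3: TGA GAT ATT AAC CCC ATG CCA AAT TGC ATG CAG CCA TGT TAT TGA CCG ATG GAC GTT CGG — ATG at 18, stop TGA at 45 → 30 nt; ATG at 30, stop TGA at 45 → 18 nt.
Largest ORF found is 10 codons < 12, so no.

no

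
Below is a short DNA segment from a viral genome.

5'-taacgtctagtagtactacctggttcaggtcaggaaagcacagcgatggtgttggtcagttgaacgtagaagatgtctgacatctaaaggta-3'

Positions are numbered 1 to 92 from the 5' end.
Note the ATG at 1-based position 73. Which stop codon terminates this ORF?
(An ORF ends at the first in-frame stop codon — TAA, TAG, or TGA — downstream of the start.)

TAA

Codons from position 73: ATG (73–75), TCT (76–78), GAC (79–81), ATC (82–84), TAA (85–87).
The first in-frame stop codon is TAA.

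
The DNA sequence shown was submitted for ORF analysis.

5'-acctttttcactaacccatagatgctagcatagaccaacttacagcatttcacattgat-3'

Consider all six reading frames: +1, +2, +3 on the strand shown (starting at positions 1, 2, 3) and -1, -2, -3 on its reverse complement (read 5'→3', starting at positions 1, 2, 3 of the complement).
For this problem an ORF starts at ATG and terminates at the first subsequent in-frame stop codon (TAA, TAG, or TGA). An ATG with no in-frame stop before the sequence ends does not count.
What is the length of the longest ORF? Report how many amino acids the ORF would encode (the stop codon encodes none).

6

Reverse complement (5'→3'): ATCAATGTGAAATGCTGTAAGTTGGTCTATGCTAGCATCTATGGGTTAGTGAAAAAGGT
Frame +1: ACC TTT TTC ACT AAC CCA TAG ATG CTA GCA TAG ACC AAC TTA CAG CAT TTC ACA TTG — ATG at 22, stop TAG at 31 → 12 nt.
Frame +2: CCT TTT TCA CTA ACC CAT AGA TGC TAG CAT AGA CCA ACT TAC AGC ATT TCA CAT TGA — no ATG→stop ORF.
Frame +3: CTT TTT CAC TAA CCC ATA GAT GCT AGC ATA GAC CAA CTT ACA GCA TTT CAC ATT GAT — no ATG→stop ORF.
Frame -1: ATC AAT GTG AAA TGC TGT AAG TTG GTC TAT GCT AGC ATC TAT GGG TTA GTG AAA AAG — no ATG→stop ORF.
Frame -2: TCA ATG TGA AAT GCT GTA AGT TGG TCT ATG CTA GCA TCT ATG GGT TAG TGA AAA AGG — ATG at 5, stop TGA at 8 → 6 nt; ATG at 29, stop TAG at 47 → 21 nt; ATG at 41, stop TAG at 47 → 9 nt.
Frame -3: CAA TGT GAA ATG CTG TAA GTT GGT CTA TGC TAG CAT CTA TGG GTT AGT GAA AAA GGT — ATG at 12, stop TAA at 18 → 9 nt.
Longest: frame -2, positions 29–49, 21 nt = 7 codons = 6 aa. → 6 amino acids.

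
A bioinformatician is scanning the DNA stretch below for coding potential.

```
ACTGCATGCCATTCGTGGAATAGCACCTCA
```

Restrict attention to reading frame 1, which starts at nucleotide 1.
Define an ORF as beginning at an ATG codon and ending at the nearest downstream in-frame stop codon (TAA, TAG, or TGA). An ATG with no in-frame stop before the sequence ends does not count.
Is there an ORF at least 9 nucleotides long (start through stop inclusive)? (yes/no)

Frame 1: ACT GCA TGC CAT TCG TGG AAT AGC ACC TCA — no ATG→stop ORF.
Largest ORF found is 0 nucleotides < 9, so no.

no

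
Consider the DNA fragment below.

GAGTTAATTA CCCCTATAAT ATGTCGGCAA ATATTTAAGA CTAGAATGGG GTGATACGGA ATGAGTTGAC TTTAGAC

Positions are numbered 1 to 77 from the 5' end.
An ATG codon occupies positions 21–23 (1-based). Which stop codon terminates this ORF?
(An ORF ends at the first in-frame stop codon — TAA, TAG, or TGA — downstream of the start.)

TAA

Codons from position 21: ATG (21–23), TCG (24–26), GCA (27–29), AAT (30–32), ATT (33–35), TAA (36–38).
The first in-frame stop codon is TAA.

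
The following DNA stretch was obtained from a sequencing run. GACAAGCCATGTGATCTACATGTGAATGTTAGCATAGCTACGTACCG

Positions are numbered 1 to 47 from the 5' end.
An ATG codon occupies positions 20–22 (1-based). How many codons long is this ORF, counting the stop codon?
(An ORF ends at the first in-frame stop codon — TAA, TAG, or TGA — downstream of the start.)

Codons from position 20: ATG (20–22), TGA (23–25).
TGA is the first in-frame stop; that's 2 codons including the stop.

2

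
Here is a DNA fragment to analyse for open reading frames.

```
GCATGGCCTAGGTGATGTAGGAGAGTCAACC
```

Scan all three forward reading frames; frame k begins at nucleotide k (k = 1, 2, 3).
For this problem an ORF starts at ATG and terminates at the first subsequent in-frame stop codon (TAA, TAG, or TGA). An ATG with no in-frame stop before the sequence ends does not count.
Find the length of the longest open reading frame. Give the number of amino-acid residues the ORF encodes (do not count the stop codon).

Frame 1: GCA TGG CCT AGG TGA TGT AGG AGA GTC AAC — no ATG→stop ORF.
Frame 2: CAT GGC CTA GGT GAT GTA GGA GAG TCA ACC — no ATG→stop ORF.
Frame 3: ATG GCC TAG GTG ATG TAG GAG AGT CAA — ATG at 3, stop TAG at 9 → 9 nt; ATG at 15, stop TAG at 18 → 6 nt.
Longest: frame 3, positions 3–11, 9 nt = 3 codons = 2 aa. → 2 amino acids.

2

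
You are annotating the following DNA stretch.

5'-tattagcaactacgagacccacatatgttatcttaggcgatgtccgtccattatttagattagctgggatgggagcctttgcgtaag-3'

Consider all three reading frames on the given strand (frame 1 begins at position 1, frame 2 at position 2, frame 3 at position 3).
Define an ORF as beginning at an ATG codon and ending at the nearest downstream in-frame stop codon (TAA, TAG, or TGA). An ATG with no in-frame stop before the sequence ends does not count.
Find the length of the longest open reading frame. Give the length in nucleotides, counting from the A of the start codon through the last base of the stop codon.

Frame 1: TAT TAG CAA CTA CGA GAC CCA CAT ATG TTA TCT TAG GCG ATG TCC GTC CAT TAT TTA GAT TAG CTG GGA TGG GAG CCT TTG CGT AAG — ATG at 25, stop TAG at 34 → 12 nt; ATG at 40, stop TAG at 61 → 24 nt.
Frame 2: ATT AGC AAC TAC GAG ACC CAC ATA TGT TAT CTT AGG CGA TGT CCG TCC ATT ATT TAG ATT AGC TGG GAT GGG AGC CTT TGC GTA — no ATG→stop ORF.
Frame 3: TTA GCA ACT ACG AGA CCC ACA TAT GTT ATC TTA GGC GAT GTC CGT CCA TTA TTT AGA TTA GCT GGG ATG GGA GCC TTT GCG TAA — ATG at 69, stop TAA at 84 → 18 nt.
Longest: frame 1, positions 40–63, 24 nt = 8 codons = 7 aa. → 24 nucleotides.

24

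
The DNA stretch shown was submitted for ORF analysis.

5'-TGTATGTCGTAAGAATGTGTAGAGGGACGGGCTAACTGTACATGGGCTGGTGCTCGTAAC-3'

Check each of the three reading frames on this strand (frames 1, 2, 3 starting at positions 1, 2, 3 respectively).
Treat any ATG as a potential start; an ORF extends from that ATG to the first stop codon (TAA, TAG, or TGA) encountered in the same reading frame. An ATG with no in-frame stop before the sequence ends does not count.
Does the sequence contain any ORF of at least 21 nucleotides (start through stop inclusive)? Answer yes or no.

Frame 1: TGT ATG TCG TAA GAA TGT GTA GAG GGA CGG GCT AAC TGT ACA TGG GCT GGT GCT CGT AAC — ATG at 4, stop TAA at 10 → 9 nt.
Frame 2: GTA TGT CGT AAG AAT GTG TAG AGG GAC GGG CTA ACT GTA CAT GGG CTG GTG CTC GTA — no ATG→stop ORF.
Frame 3: TAT GTC GTA AGA ATG TGT AGA GGG ACG GGC TAA CTG TAC ATG GGC TGG TGC TCG TAA — ATG at 15, stop TAA at 33 → 21 nt; ATG at 42, stop TAA at 57 → 18 nt.
Frame 3 has an ORF of 21 nucleotides (positions 15–35) ≥ 21, so yes.

yes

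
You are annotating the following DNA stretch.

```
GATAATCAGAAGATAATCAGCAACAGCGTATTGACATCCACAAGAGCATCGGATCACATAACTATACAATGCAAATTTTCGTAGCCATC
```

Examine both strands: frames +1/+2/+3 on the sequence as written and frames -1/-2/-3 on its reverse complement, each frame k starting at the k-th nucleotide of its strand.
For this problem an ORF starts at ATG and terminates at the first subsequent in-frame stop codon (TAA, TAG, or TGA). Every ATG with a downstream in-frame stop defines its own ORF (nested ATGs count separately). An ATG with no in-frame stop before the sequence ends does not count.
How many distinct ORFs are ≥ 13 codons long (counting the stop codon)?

Reverse complement (5'→3'): GATGGCTACGAAAATTTGCATTGTATAGTTATGTGATCCGATGCTCTTGTGGATGTCAATACGCTGTTGCTGATTATCTTCTGATTATC
Frame +1: GAT AAT CAG AAG ATA ATC AGC AAC AGC GTA TTG ACA TCC ACA AGA GCA TCG GAT CAC ATA ACT ATA CAA TGC AAA TTT TCG TAG CCA — no ATG→stop ORF.
Frame +2: ATA ATC AGA AGA TAA TCA GCA ACA GCG TAT TGA CAT CCA CAA GAG CAT CGG ATC ACA TAA CTA TAC AAT GCA AAT TTT CGT AGC CAT — no ATG→stop ORF.
Frame +3: TAA TCA GAA GAT AAT CAG CAA CAG CGT ATT GAC ATC CAC AAG AGC ATC GGA TCA CAT AAC TAT ACA ATG CAA ATT TTC GTA GCC ATC — no ATG→stop ORF.
Frame -1: GAT GGC TAC GAA AAT TTG CAT TGT ATA GTT ATG TGA TCC GAT GCT CTT GTG GAT GTC AAT ACG CTG TTG CTG ATT ATC TTC TGA TTA — ATG at 31, stop TGA at 34 → 6 nt.
Frame -2: ATG GCT ACG AAA ATT TGC ATT GTA TAG TTA TGT GAT CCG ATG CTC TTG TGG ATG TCA ATA CGC TGT TGC TGA TTA TCT TCT GAT TAT — ATG at 2, stop TAG at 26 → 27 nt; ATG at 41, stop TGA at 71 → 33 nt; ATG at 53, stop TGA at 71 → 21 nt.
Frame -3: TGG CTA CGA AAA TTT GCA TTG TAT AGT TAT GTG ATC CGA TGC TCT TGT GGA TGT CAA TAC GCT GTT GCT GAT TAT CTT CTG ATT ATC — no ATG→stop ORF.
No ORF reaches 13 codons. Count = 0.

0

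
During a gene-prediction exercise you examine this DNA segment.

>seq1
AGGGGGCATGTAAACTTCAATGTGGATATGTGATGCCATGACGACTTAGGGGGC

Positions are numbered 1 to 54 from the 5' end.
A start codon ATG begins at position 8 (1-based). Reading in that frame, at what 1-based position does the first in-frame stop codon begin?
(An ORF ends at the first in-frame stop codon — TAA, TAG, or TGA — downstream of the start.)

11

Codons from position 8: ATG (8–10), TAA (11–13).
TAA is a stop codon; it begins at position 11.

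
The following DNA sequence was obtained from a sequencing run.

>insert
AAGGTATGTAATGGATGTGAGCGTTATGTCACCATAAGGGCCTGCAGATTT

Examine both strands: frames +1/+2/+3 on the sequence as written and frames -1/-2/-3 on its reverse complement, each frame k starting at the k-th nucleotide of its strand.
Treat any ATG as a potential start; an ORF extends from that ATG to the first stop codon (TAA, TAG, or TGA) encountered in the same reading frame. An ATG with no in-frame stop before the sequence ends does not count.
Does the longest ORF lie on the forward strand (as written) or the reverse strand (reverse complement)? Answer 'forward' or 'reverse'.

forward

Reverse complement (5'→3'): AAATCTGCAGGCCCTTATGGTGACATAACGCTCACATCCATTACATACCTT
Frame +1: AAG GTA TGT AAT GGA TGT GAG CGT TAT GTC ACC ATA AGG GCC TGC AGA TTT — no ATG→stop ORF.
Frame +2: AGG TAT GTA ATG GAT GTG AGC GTT ATG TCA CCA TAA GGG CCT GCA GAT — ATG at 11, stop TAA at 35 → 27 nt; ATG at 26, stop TAA at 35 → 12 nt.
Frame +3: GGT ATG TAA TGG ATG TGA GCG TTA TGT CAC CAT AAG GGC CTG CAG ATT — ATG at 6, stop TAA at 9 → 6 nt; ATG at 15, stop TGA at 18 → 6 nt.
Frame -1: AAA TCT GCA GGC CCT TAT GGT GAC ATA ACG CTC ACA TCC ATT ACA TAC CTT — no ATG→stop ORF.
Frame -2: AAT CTG CAG GCC CTT ATG GTG ACA TAA CGC TCA CAT CCA TTA CAT ACC — ATG at 17, stop TAA at 26 → 12 nt.
Frame -3: ATC TGC AGG CCC TTA TGG TGA CAT AAC GCT CAC ATC CAT TAC ATA CCT — no ATG→stop ORF.
Forward-strand max 27 nt; reverse-strand max 12 nt. The forward strand has the longer ORF.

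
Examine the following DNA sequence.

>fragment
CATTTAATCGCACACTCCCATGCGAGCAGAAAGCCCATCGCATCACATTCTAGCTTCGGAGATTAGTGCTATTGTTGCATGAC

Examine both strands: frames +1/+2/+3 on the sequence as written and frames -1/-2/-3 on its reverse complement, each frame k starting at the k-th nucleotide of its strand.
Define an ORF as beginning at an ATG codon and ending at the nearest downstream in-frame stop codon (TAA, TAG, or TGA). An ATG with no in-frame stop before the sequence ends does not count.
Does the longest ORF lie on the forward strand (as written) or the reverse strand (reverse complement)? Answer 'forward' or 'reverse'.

forward

Reverse complement (5'→3'): GTCATGCAACAATAGCACTAATCTCCGAAGCTAGAATGTGATGCGATGGGCTTTCTGCTCGCATGGGAGTGTGCGATTAAATG
Frame +1: CAT TTA ATC GCA CAC TCC CAT GCG AGC AGA AAG CCC ATC GCA TCA CAT TCT AGC TTC GGA GAT TAG TGC TAT TGT TGC ATG — no ATG→stop ORF.
Frame +2: ATT TAA TCG CAC ACT CCC ATG CGA GCA GAA AGC CCA TCG CAT CAC ATT CTA GCT TCG GAG ATT AGT GCT ATT GTT GCA TGA — ATG at 20, stop TGA at 80 → 63 nt.
Frame +3: TTT AAT CGC ACA CTC CCA TGC GAG CAG AAA GCC CAT CGC ATC ACA TTC TAG CTT CGG AGA TTA GTG CTA TTG TTG CAT GAC — no ATG→stop ORF.
Frame -1: GTC ATG CAA CAA TAG CAC TAA TCT CCG AAG CTA GAA TGT GAT GCG ATG GGC TTT CTG CTC GCA TGG GAG TGT GCG ATT AAA — ATG at 4, stop TAG at 13 → 12 nt.
Frame -2: TCA TGC AAC AAT AGC ACT AAT CTC CGA AGC TAG AAT GTG ATG CGA TGG GCT TTC TGC TCG CAT GGG AGT GTG CGA TTA AAT — no ATG→stop ORF.
Frame -3: CAT GCA ACA ATA GCA CTA ATC TCC GAA GCT AGA ATG TGA TGC GAT GGG CTT TCT GCT CGC ATG GGA GTG TGC GAT TAA ATG — ATG at 36, stop TGA at 39 → 6 nt; ATG at 63, stop TAA at 78 → 18 nt.
Forward-strand max 63 nt; reverse-strand max 18 nt. The forward strand has the longer ORF.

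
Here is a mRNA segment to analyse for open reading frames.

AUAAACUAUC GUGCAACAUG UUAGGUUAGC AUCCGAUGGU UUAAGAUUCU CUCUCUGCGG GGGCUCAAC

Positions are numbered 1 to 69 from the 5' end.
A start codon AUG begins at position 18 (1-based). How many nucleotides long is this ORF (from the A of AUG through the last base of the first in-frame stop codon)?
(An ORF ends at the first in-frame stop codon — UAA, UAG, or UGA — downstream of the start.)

Codons from position 18: AUG (18–20), UUA (21–23), GGU (24–26), UAG (27–29).
UAG is the first in-frame stop; ORF spans 18–29, 12 nucleotides.

12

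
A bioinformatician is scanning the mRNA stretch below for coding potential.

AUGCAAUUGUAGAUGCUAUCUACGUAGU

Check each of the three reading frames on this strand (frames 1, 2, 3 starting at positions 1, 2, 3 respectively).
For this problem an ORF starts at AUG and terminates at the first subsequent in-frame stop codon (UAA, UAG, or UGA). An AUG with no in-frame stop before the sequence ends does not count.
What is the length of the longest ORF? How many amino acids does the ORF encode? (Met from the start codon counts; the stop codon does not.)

4

Frame 1: AUG CAA UUG UAG AUG CUA UCU ACG UAG — AUG at 1, stop UAG at 10 → 12 nt; AUG at 13, stop UAG at 25 → 15 nt.
Frame 2: UGC AAU UGU AGA UGC UAU CUA CGU AGU — no AUG→stop ORF.
Frame 3: GCA AUU GUA GAU GCU AUC UAC GUA — no AUG→stop ORF.
Longest: frame 1, positions 13–27, 15 nt = 5 codons = 4 aa. → 4 amino acids.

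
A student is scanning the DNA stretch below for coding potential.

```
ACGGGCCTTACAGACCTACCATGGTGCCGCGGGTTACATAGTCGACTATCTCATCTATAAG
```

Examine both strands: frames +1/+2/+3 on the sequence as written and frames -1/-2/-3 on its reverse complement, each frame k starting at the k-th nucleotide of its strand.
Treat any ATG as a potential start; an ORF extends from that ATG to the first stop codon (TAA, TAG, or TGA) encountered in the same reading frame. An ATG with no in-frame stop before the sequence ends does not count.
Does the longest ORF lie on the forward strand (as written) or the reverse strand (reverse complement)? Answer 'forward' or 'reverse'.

forward

Reverse complement (5'→3'): CTTATAGATGAGATAGTCGACTATGTAACCCGCGGCACCATGGTAGGTCTGTAAGGCCCGT
Frame +1: ACG GGC CTT ACA GAC CTA CCA TGG TGC CGC GGG TTA CAT AGT CGA CTA TCT CAT CTA TAA — no ATG→stop ORF.
Frame +2: CGG GCC TTA CAG ACC TAC CAT GGT GCC GCG GGT TAC ATA GTC GAC TAT CTC ATC TAT AAG — no ATG→stop ORF.
Frame +3: GGG CCT TAC AGA CCT ACC ATG GTG CCG CGG GTT ACA TAG TCG ACT ATC TCA TCT ATA — ATG at 21, stop TAG at 39 → 21 nt.
Frame -1: CTT ATA GAT GAG ATA GTC GAC TAT GTA ACC CGC GGC ACC ATG GTA GGT CTG TAA GGC CCG — ATG at 40, stop TAA at 52 → 15 nt.
Frame -2: TTA TAG ATG AGA TAG TCG ACT ATG TAA CCC GCG GCA CCA TGG TAG GTC TGT AAG GCC CGT — ATG at 8, stop TAG at 14 → 9 nt; ATG at 23, stop TAA at 26 → 6 nt.
Frame -3: TAT AGA TGA GAT AGT CGA CTA TGT AAC CCG CGG CAC CAT GGT AGG TCT GTA AGG CCC — no ATG→stop ORF.
Forward-strand max 21 nt; reverse-strand max 15 nt. The forward strand has the longer ORF.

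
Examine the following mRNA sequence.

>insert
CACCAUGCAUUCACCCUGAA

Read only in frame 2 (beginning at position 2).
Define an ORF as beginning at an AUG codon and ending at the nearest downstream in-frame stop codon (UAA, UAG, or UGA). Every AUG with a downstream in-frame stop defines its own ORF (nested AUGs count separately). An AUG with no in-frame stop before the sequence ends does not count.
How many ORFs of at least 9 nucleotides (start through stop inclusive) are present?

Frame 2: ACC AUG CAU UCA CCC UGA — AUG at 5, stop UGA at 17 → 15 nt.
ORFs ≥ 9 nucleotides: frame 2 5–19 (15 nucleotides). Count = 1.

1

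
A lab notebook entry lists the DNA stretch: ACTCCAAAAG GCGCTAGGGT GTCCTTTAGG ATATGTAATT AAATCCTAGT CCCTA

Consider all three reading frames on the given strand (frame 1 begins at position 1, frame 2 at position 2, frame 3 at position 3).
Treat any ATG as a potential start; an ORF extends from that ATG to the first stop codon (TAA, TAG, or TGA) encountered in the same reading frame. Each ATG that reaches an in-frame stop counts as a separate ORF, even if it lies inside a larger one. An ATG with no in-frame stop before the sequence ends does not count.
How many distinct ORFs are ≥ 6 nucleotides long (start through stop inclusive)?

Frame 1: ACT CCA AAA GGC GCT AGG GTG TCC TTT AGG ATA TGT AAT TAA ATC CTA GTC CCT — no ATG→stop ORF.
Frame 2: CTC CAA AAG GCG CTA GGG TGT CCT TTA GGA TAT GTA ATT AAA TCC TAG TCC CTA — no ATG→stop ORF.
Frame 3: TCC AAA AGG CGC TAG GGT GTC CTT TAG GAT ATG TAA TTA AAT CCT AGT CCC — ATG at 33, stop TAA at 36 → 6 nt.
ORFs ≥ 6 nucleotides: frame 3 33–38 (6 nucleotides). Count = 1.

1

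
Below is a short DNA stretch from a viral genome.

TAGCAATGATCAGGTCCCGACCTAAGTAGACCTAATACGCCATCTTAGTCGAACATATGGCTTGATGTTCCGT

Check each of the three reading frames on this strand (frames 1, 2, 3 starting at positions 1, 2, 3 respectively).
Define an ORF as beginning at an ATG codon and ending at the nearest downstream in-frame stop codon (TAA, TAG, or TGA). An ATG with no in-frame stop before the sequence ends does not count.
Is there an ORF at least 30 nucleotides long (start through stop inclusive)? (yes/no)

no

Frame 1: TAG CAA TGA TCA GGT CCC GAC CTA AGT AGA CCT AAT ACG CCA TCT TAG TCG AAC ATA TGG CTT GAT GTT CCG — no ATG→stop ORF.
Frame 2: AGC AAT GAT CAG GTC CCG ACC TAA GTA GAC CTA ATA CGC CAT CTT AGT CGA ACA TAT GGC TTG ATG TTC CGT — no ATG→stop ORF.
Frame 3: GCA ATG ATC AGG TCC CGA CCT AAG TAG ACC TAA TAC GCC ATC TTA GTC GAA CAT ATG GCT TGA TGT TCC — ATG at 6, stop TAG at 27 → 24 nt; ATG at 57, stop TGA at 63 → 9 nt.
Largest ORF found is 24 nucleotides < 30, so no.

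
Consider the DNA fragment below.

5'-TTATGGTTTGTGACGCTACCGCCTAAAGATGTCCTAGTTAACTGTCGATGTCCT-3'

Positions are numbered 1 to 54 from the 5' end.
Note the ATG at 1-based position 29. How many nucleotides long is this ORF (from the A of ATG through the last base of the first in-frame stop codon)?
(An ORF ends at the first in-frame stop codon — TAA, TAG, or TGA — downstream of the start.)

Codons from position 29: ATG (29–31), TCC (32–34), TAG (35–37).
TAG is the first in-frame stop; ORF spans 29–37, 9 nucleotides.

9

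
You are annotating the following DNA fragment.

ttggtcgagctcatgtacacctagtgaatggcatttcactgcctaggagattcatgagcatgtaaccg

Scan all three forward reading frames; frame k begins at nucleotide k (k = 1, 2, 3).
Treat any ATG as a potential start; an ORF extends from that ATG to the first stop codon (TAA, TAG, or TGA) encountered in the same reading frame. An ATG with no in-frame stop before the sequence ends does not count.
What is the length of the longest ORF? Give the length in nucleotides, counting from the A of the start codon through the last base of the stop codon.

Frame 1: TTG GTC GAG CTC ATG TAC ACC TAG TGA ATG GCA TTT CAC TGC CTA GGA GAT TCA TGA GCA TGT AAC — ATG at 13, stop TAG at 22 → 12 nt; ATG at 28, stop TGA at 55 → 30 nt.
Frame 2: TGG TCG AGC TCA TGT ACA CCT AGT GAA TGG CAT TTC ACT GCC TAG GAG ATT CAT GAG CAT GTA ACC — no ATG→stop ORF.
Frame 3: GGT CGA GCT CAT GTA CAC CTA GTG AAT GGC ATT TCA CTG CCT AGG AGA TTC ATG AGC ATG TAA CCG — ATG at 54, stop TAA at 63 → 12 nt; ATG at 60, stop TAA at 63 → 6 nt.
Longest: frame 1, positions 28–57, 30 nt = 10 codons = 9 aa. → 30 nucleotides.

30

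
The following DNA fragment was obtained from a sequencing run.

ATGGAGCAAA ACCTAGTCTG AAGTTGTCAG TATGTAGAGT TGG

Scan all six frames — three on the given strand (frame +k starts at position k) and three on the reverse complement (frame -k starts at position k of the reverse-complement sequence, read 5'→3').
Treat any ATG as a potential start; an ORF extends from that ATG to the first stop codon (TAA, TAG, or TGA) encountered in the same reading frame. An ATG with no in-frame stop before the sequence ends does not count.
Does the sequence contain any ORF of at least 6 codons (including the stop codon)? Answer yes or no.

yes

Reverse complement (5'→3'): CCAACTCTACATACTGACAACTTCAGACTAGGTTTTGCTCCAT
Frame +1: ATG GAG CAA AAC CTA GTC TGA AGT TGT CAG TAT GTA GAG TTG — ATG at 1, stop TGA at 19 → 21 nt.
Frame +2: TGG AGC AAA ACC TAG TCT GAA GTT GTC AGT ATG TAG AGT TGG — ATG at 32, stop TAG at 35 → 6 nt.
Frame +3: GGA GCA AAA CCT AGT CTG AAG TTG TCA GTA TGT AGA GTT — no ATG→stop ORF.
Frame -1: CCA ACT CTA CAT ACT GAC AAC TTC AGA CTA GGT TTT GCT CCA — no ATG→stop ORF.
Frame -2: CAA CTC TAC ATA CTG ACA ACT TCA GAC TAG GTT TTG CTC CAT — no ATG→stop ORF.
Frame -3: AAC TCT ACA TAC TGA CAA CTT CAG ACT AGG TTT TGC TCC — no ATG→stop ORF.
Frame +1 has an ORF of 7 codons (positions 1–21) ≥ 6, so yes.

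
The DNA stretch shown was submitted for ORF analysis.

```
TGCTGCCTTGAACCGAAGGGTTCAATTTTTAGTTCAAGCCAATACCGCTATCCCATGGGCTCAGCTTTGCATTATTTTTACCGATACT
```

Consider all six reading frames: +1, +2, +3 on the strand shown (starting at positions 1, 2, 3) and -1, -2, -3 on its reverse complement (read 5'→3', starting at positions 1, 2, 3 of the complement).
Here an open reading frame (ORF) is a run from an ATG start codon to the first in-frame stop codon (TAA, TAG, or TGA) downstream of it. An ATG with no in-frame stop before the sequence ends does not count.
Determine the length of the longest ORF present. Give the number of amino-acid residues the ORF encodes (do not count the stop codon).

Reverse complement (5'→3'): AGTATCGGTAAAAATAATGCAAAGCTGAGCCCATGGGATAGCGGTATTGGCTTGAACTAAAAATTGAACCCTTCGGTTCAAGGCAGCA
Frame +1: TGC TGC CTT GAA CCG AAG GGT TCA ATT TTT AGT TCA AGC CAA TAC CGC TAT CCC ATG GGC TCA GCT TTG CAT TAT TTT TAC CGA TAC — no ATG→stop ORF.
Frame +2: GCT GCC TTG AAC CGA AGG GTT CAA TTT TTA GTT CAA GCC AAT ACC GCT ATC CCA TGG GCT CAG CTT TGC ATT ATT TTT ACC GAT ACT — no ATG→stop ORF.
Frame +3: CTG CCT TGA ACC GAA GGG TTC AAT TTT TAG TTC AAG CCA ATA CCG CTA TCC CAT GGG CTC AGC TTT GCA TTA TTT TTA CCG ATA — no ATG→stop ORF.
Frame -1: AGT ATC GGT AAA AAT AAT GCA AAG CTG AGC CCA TGG GAT AGC GGT ATT GGC TTG AAC TAA AAA TTG AAC CCT TCG GTT CAA GGC AGC — no ATG→stop ORF.
Frame -2: GTA TCG GTA AAA ATA ATG CAA AGC TGA GCC CAT GGG ATA GCG GTA TTG GCT TGA ACT AAA AAT TGA ACC CTT CGG TTC AAG GCA GCA — ATG at 17, stop TGA at 26 → 12 nt.
Frame -3: TAT CGG TAA AAA TAA TGC AAA GCT GAG CCC ATG GGA TAG CGG TAT TGG CTT GAA CTA AAA ATT GAA CCC TTC GGT TCA AGG CAG — ATG at 33, stop TAG at 39 → 9 nt.
Longest: frame -2, positions 17–28, 12 nt = 4 codons = 3 aa. → 3 amino acids.

3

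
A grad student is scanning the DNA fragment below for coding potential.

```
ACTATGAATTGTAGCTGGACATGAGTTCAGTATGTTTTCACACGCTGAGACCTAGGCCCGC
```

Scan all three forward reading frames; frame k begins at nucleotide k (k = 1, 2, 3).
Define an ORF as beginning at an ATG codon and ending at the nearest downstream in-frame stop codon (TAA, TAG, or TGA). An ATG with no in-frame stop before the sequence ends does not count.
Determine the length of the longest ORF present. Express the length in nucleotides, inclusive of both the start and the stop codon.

24

Frame 1: ACT ATG AAT TGT AGC TGG ACA TGA GTT CAG TAT GTT TTC ACA CGC TGA GAC CTA GGC CCG — ATG at 4, stop TGA at 22 → 21 nt.
Frame 2: CTA TGA ATT GTA GCT GGA CAT GAG TTC AGT ATG TTT TCA CAC GCT GAG ACC TAG GCC CGC — ATG at 32, stop TAG at 53 → 24 nt.
Frame 3: TAT GAA TTG TAG CTG GAC ATG AGT TCA GTA TGT TTT CAC ACG CTG AGA CCT AGG CCC — no ATG→stop ORF.
Longest: frame 2, positions 32–55, 24 nt = 8 codons = 7 aa. → 24 nucleotides.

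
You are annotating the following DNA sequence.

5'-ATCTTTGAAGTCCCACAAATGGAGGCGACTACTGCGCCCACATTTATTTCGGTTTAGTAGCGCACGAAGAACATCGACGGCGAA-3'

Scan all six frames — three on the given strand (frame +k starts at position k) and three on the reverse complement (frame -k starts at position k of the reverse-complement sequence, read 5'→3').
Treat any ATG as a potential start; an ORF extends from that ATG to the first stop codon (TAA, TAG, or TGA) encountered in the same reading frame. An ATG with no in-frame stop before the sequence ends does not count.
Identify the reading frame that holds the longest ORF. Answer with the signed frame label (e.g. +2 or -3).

+1

Reverse complement (5'→3'): TTCGCCGTCGATGTTCTTCGTGCGCTACTAAACCGAAATAAATGTGGGCGCAGTAGTCGCCTCCATTTGTGGGACTTCAAAGAT
Frame +1: ATC TTT GAA GTC CCA CAA ATG GAG GCG ACT ACT GCG CCC ACA TTT ATT TCG GTT TAG TAG CGC ACG AAG AAC ATC GAC GGC GAA — ATG at 19, stop TAG at 55 → 39 nt.
Frame +2: TCT TTG AAG TCC CAC AAA TGG AGG CGA CTA CTG CGC CCA CAT TTA TTT CGG TTT AGT AGC GCA CGA AGA ACA TCG ACG GCG — no ATG→stop ORF.
Frame +3: CTT TGA AGT CCC ACA AAT GGA GGC GAC TAC TGC GCC CAC ATT TAT TTC GGT TTA GTA GCG CAC GAA GAA CAT CGA CGG CGA — no ATG→stop ORF.
Frame -1: TTC GCC GTC GAT GTT CTT CGT GCG CTA CTA AAC CGA AAT AAA TGT GGG CGC AGT AGT CGC CTC CAT TTG TGG GAC TTC AAA GAT — no ATG→stop ORF.
Frame -2: TCG CCG TCG ATG TTC TTC GTG CGC TAC TAA ACC GAA ATA AAT GTG GGC GCA GTA GTC GCC TCC ATT TGT GGG ACT TCA AAG — ATG at 11, stop TAA at 29 → 21 nt.
Frame -3: CGC CGT CGA TGT TCT TCG TGC GCT ACT AAA CCG AAA TAA ATG TGG GCG CAG TAG TCG CCT CCA TTT GTG GGA CTT CAA AGA — ATG at 42, stop TAG at 54 → 15 nt.
Longest ORF is 39 nt in frame +1 (positions 19–57).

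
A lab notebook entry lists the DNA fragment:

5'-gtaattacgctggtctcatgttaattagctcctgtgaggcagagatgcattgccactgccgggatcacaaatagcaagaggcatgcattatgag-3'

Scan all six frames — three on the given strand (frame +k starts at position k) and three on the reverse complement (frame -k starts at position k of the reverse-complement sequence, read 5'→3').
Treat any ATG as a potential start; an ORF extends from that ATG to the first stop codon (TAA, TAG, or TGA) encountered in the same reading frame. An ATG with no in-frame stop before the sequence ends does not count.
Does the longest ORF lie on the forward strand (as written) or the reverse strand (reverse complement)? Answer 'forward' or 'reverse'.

reverse

Reverse complement (5'→3'): CTCATAATGCATGCCTCTTGCTATTTGTGATCCCGGCAGTGGCAATGCATCTCTGCCTCACAGGAGCTAATTAACATGAGACCAGCGTAATTAC
Frame +1: GTA ATT ACG CTG GTC TCA TGT TAA TTA GCT CCT GTG AGG CAG AGA TGC ATT GCC ACT GCC GGG ATC ACA AAT AGC AAG AGG CAT GCA TTA TGA — no ATG→stop ORF.
Frame +2: TAA TTA CGC TGG TCT CAT GTT AAT TAG CTC CTG TGA GGC AGA GAT GCA TTG CCA CTG CCG GGA TCA CAA ATA GCA AGA GGC ATG CAT TAT GAG — no ATG→stop ORF.
Frame +3: AAT TAC GCT GGT CTC ATG TTA ATT AGC TCC TGT GAG GCA GAG ATG CAT TGC CAC TGC CGG GAT CAC AAA TAG CAA GAG GCA TGC ATT ATG — ATG at 18, stop TAG at 72 → 57 nt; ATG at 45, stop TAG at 72 → 30 nt.
Frame -1: CTC ATA ATG CAT GCC TCT TGC TAT TTG TGA TCC CGG CAG TGG CAA TGC ATC TCT GCC TCA CAG GAG CTA ATT AAC ATG AGA CCA GCG TAA TTA — ATG at 7, stop TGA at 28 → 24 nt; ATG at 76, stop TAA at 88 → 15 nt.
Frame -2: TCA TAA TGC ATG CCT CTT GCT ATT TGT GAT CCC GGC AGT GGC AAT GCA TCT CTG CCT CAC AGG AGC TAA TTA ACA TGA GAC CAG CGT AAT TAC — ATG at 11, stop TAA at 68 → 60 nt.
Frame -3: CAT AAT GCA TGC CTC TTG CTA TTT GTG ATC CCG GCA GTG GCA ATG CAT CTC TGC CTC ACA GGA GCT AAT TAA CAT GAG ACC AGC GTA ATT — ATG at 45, stop TAA at 72 → 30 nt.
Forward-strand max 57 nt; reverse-strand max 60 nt. The reverse strand has the longer ORF.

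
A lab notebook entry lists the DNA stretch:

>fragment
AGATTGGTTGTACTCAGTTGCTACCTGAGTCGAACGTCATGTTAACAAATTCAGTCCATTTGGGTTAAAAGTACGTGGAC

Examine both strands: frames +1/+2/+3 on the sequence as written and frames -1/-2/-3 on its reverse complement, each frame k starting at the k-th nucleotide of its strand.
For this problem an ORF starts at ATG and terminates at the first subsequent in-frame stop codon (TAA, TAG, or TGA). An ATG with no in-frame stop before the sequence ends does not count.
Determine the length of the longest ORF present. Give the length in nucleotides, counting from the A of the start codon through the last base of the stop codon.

30

Reverse complement (5'→3'): GTCCACGTACTTTTAACCCAAATGGACTGAATTTGTTAACATGACGTTCGACTCAGGTAGCAACTGAGTACAACCAATCT
Frame +1: AGA TTG GTT GTA CTC AGT TGC TAC CTG AGT CGA ACG TCA TGT TAA CAA ATT CAG TCC ATT TGG GTT AAA AGT ACG TGG — no ATG→stop ORF.
Frame +2: GAT TGG TTG TAC TCA GTT GCT ACC TGA GTC GAA CGT CAT GTT AAC AAA TTC AGT CCA TTT GGG TTA AAA GTA CGT GGA — no ATG→stop ORF.
Frame +3: ATT GGT TGT ACT CAG TTG CTA CCT GAG TCG AAC GTC ATG TTA ACA AAT TCA GTC CAT TTG GGT TAA AAG TAC GTG GAC — ATG at 39, stop TAA at 66 → 30 nt.
Frame -1: GTC CAC GTA CTT TTA ACC CAA ATG GAC TGA ATT TGT TAA CAT GAC GTT CGA CTC AGG TAG CAA CTG AGT ACA ACC AAT — ATG at 22, stop TGA at 28 → 9 nt.
Frame -2: TCC ACG TAC TTT TAA CCC AAA TGG ACT GAA TTT GTT AAC ATG ACG TTC GAC TCA GGT AGC AAC TGA GTA CAA CCA ATC — ATG at 41, stop TGA at 65 → 27 nt.
Frame -3: CCA CGT ACT TTT AAC CCA AAT GGA CTG AAT TTG TTA ACA TGA CGT TCG ACT CAG GTA GCA ACT GAG TAC AAC CAA TCT — no ATG→stop ORF.
Longest: frame +3, positions 39–68, 30 nt = 10 codons = 9 aa. → 30 nucleotides.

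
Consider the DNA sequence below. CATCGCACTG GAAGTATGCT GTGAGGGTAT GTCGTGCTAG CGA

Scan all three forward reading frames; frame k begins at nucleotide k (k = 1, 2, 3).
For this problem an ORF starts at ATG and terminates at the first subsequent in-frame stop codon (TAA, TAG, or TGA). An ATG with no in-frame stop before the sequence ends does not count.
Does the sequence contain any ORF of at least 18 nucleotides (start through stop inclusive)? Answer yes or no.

Frame 1: CAT CGC ACT GGA AGT ATG CTG TGA GGG TAT GTC GTG CTA GCG — ATG at 16, stop TGA at 22 → 9 nt.
Frame 2: ATC GCA CTG GAA GTA TGC TGT GAG GGT ATG TCG TGC TAG CGA — ATG at 29, stop TAG at 38 → 12 nt.
Frame 3: TCG CAC TGG AAG TAT GCT GTG AGG GTA TGT CGT GCT AGC — no ATG→stop ORF.
Largest ORF found is 12 nucleotides < 18, so no.

no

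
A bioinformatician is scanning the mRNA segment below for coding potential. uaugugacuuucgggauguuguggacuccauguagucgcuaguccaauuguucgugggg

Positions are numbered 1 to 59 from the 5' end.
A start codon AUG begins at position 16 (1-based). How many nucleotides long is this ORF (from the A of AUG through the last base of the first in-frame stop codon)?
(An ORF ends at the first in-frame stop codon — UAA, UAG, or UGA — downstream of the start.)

27

Codons from position 16: AUG (16–18), UUG (19–21), UGG (22–24), ACU (25–27), CCA (28–30), UGU (31–33), AGU (34–36), CGC (37–39), UAG (40–42).
UAG is the first in-frame stop; ORF spans 16–42, 27 nucleotides.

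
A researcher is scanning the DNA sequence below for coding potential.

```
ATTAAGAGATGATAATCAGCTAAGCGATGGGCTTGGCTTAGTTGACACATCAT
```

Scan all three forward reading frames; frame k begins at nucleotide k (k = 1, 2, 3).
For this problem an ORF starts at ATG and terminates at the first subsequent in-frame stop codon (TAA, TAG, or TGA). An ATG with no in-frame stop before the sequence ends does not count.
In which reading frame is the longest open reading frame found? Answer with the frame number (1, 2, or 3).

3

Frame 1: ATT AAG AGA TGA TAA TCA GCT AAG CGA TGG GCT TGG CTT AGT TGA CAC ATC — no ATG→stop ORF.
Frame 2: TTA AGA GAT GAT AAT CAG CTA AGC GAT GGG CTT GGC TTA GTT GAC ACA TCA — no ATG→stop ORF.
Frame 3: TAA GAG ATG ATA ATC AGC TAA GCG ATG GGC TTG GCT TAG TTG ACA CAT CAT — ATG at 9, stop TAA at 21 → 15 nt; ATG at 27, stop TAG at 39 → 15 nt.
Longest ORF is 15 nt in frame 3 (positions 9–23).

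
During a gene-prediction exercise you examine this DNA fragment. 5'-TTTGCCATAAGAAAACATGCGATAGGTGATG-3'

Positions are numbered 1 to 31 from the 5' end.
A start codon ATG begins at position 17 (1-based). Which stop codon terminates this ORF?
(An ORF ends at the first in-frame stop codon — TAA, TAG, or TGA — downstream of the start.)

TAG

Codons from position 17: ATG (17–19), CGA (20–22), TAG (23–25).
The first in-frame stop codon is TAG.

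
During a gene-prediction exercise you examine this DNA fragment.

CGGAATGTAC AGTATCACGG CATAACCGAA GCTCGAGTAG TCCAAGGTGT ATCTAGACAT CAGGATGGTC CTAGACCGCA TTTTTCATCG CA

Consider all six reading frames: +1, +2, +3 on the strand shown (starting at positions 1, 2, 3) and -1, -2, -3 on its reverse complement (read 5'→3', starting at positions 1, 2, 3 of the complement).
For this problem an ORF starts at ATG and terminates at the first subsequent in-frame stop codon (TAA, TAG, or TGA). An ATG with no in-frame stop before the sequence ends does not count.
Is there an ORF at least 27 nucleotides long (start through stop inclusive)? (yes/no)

no

Reverse complement (5'→3'): TGCGATGAAAAATGCGGTCTAGGACCATCCTGATGTCTAGATACACCTTGGACTACTCGAGCTTCGGTTATGCCGTGATACTGTACATTCCG
Frame +1: CGG AAT GTA CAG TAT CAC GGC ATA ACC GAA GCT CGA GTA GTC CAA GGT GTA TCT AGA CAT CAG GAT GGT CCT AGA CCG CAT TTT TCA TCG — no ATG→stop ORF.
Frame +2: GGA ATG TAC AGT ATC ACG GCA TAA CCG AAG CTC GAG TAG TCC AAG GTG TAT CTA GAC ATC AGG ATG GTC CTA GAC CGC ATT TTT CAT CGC — ATG at 5, stop TAA at 23 → 21 nt.
Frame +3: GAA TGT ACA GTA TCA CGG CAT AAC CGA AGC TCG AGT AGT CCA AGG TGT ATC TAG ACA TCA GGA TGG TCC TAG ACC GCA TTT TTC ATC GCA — no ATG→stop ORF.
Frame -1: TGC GAT GAA AAA TGC GGT CTA GGA CCA TCC TGA TGT CTA GAT ACA CCT TGG ACT ACT CGA GCT TCG GTT ATG CCG TGA TAC TGT ACA TTC — ATG at 70, stop TGA at 76 → 9 nt.
Frame -2: GCG ATG AAA AAT GCG GTC TAG GAC CAT CCT GAT GTC TAG ATA CAC CTT GGA CTA CTC GAG CTT CGG TTA TGC CGT GAT ACT GTA CAT TCC — ATG at 5, stop TAG at 20 → 18 nt.
Frame -3: CGA TGA AAA ATG CGG TCT AGG ACC ATC CTG ATG TCT AGA TAC ACC TTG GAC TAC TCG AGC TTC GGT TAT GCC GTG ATA CTG TAC ATT CCG — no ATG→stop ORF.
Largest ORF found is 21 nucleotides < 27, so no.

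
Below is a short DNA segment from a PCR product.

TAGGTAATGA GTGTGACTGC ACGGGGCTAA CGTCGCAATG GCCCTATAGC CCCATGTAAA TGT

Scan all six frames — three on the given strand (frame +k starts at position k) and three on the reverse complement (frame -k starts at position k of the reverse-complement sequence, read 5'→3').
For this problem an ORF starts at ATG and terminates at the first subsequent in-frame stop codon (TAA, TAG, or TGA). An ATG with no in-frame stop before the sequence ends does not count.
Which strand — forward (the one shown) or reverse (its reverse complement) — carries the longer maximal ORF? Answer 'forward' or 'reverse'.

Reverse complement (5'→3'): ACATTTACATGGGGCTATAGGGCCATTGCGACGTTAGCCCCGTGCAGTCACACTCATTACCTA
Frame +1: TAG GTA ATG AGT GTG ACT GCA CGG GGC TAA CGT CGC AAT GGC CCT ATA GCC CCA TGT AAA TGT — ATG at 7, stop TAA at 28 → 24 nt.
Frame +2: AGG TAA TGA GTG TGA CTG CAC GGG GCT AAC GTC GCA ATG GCC CTA TAG CCC CAT GTA AAT — ATG at 38, stop TAG at 47 → 12 nt.
Frame +3: GGT AAT GAG TGT GAC TGC ACG GGG CTA ACG TCG CAA TGG CCC TAT AGC CCC ATG TAA ATG — ATG at 54, stop TAA at 57 → 6 nt.
Frame -1: ACA TTT ACA TGG GGC TAT AGG GCC ATT GCG ACG TTA GCC CCG TGC AGT CAC ACT CAT TAC CTA — no ATG→stop ORF.
Frame -2: CAT TTA CAT GGG GCT ATA GGG CCA TTG CGA CGT TAG CCC CGT GCA GTC ACA CTC ATT ACC — no ATG→stop ORF.
Frame -3: ATT TAC ATG GGG CTA TAG GGC CAT TGC GAC GTT AGC CCC GTG CAG TCA CAC TCA TTA CCT — ATG at 9, stop TAG at 18 → 12 nt.
Forward-strand max 24 nt; reverse-strand max 12 nt. The forward strand has the longer ORF.

forward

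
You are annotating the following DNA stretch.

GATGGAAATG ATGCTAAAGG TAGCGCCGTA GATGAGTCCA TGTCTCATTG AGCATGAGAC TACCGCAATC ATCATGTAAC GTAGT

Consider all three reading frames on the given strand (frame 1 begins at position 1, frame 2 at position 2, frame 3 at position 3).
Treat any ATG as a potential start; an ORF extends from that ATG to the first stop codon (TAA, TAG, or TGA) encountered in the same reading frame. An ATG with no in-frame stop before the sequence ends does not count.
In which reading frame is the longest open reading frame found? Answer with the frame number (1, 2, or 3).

2

Frame 1: GAT GGA AAT GAT GCT AAA GGT AGC GCC GTA GAT GAG TCC ATG TCT CAT TGA GCA TGA GAC TAC CGC AAT CAT CAT GTA ACG TAG — ATG at 40, stop TGA at 49 → 12 nt.
Frame 2: ATG GAA ATG ATG CTA AAG GTA GCG CCG TAG ATG AGT CCA TGT CTC ATT GAG CAT GAG ACT ACC GCA ATC ATC ATG TAA CGT AGT — ATG at 2, stop TAG at 29 → 30 nt; ATG at 8, stop TAG at 29 → 24 nt; ATG at 11, stop TAG at 29 → 21 nt; ATG at 32, stop TAA at 77 → 48 nt; ATG at 74, stop TAA at 77 → 6 nt.
Frame 3: TGG AAA TGA TGC TAA AGG TAG CGC CGT AGA TGA GTC CAT GTC TCA TTG AGC ATG AGA CTA CCG CAA TCA TCA TGT AAC GTA — no ATG→stop ORF.
Longest ORF is 48 nt in frame 2 (positions 32–79).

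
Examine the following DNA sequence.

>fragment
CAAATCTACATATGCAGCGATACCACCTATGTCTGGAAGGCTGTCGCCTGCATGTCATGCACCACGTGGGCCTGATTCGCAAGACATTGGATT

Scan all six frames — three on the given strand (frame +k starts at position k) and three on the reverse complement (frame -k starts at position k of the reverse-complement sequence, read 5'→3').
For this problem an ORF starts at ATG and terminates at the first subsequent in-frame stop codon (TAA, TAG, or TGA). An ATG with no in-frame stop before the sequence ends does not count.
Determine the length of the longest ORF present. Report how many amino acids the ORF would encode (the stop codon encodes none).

10

Reverse complement (5'→3'): AATCCAATGTCTTGCGAATCAGGCCCACGTGGTGCATGACATGCAGGCGACAGCCTTCCAGACATAGGTGGTATCGCTGCATATGTAGATTTG
Frame +1: CAA ATC TAC ATA TGC AGC GAT ACC ACC TAT GTC TGG AAG GCT GTC GCC TGC ATG TCA TGC ACC ACG TGG GCC TGA TTC GCA AGA CAT TGG ATT — ATG at 52, stop TGA at 73 → 24 nt.
Frame +2: AAA TCT ACA TAT GCA GCG ATA CCA CCT ATG TCT GGA AGG CTG TCG CCT GCA TGT CAT GCA CCA CGT GGG CCT GAT TCG CAA GAC ATT GGA — no ATG→stop ORF.
Frame +3: AAT CTA CAT ATG CAG CGA TAC CAC CTA TGT CTG GAA GGC TGT CGC CTG CAT GTC ATG CAC CAC GTG GGC CTG ATT CGC AAG ACA TTG GAT — no ATG→stop ORF.
Frame -1: AAT CCA ATG TCT TGC GAA TCA GGC CCA CGT GGT GCA TGA CAT GCA GGC GAC AGC CTT CCA GAC ATA GGT GGT ATC GCT GCA TAT GTA GAT TTG — ATG at 7, stop TGA at 37 → 33 nt.
Frame -2: ATC CAA TGT CTT GCG AAT CAG GCC CAC GTG GTG CAT GAC ATG CAG GCG ACA GCC TTC CAG ACA TAG GTG GTA TCG CTG CAT ATG TAG ATT — ATG at 41, stop TAG at 65 → 27 nt; ATG at 83, stop TAG at 86 → 6 nt.
Frame -3: TCC AAT GTC TTG CGA ATC AGG CCC ACG TGG TGC ATG ACA TGC AGG CGA CAG CCT TCC AGA CAT AGG TGG TAT CGC TGC ATA TGT AGA TTT — no ATG→stop ORF.
Longest: frame -1, positions 7–39, 33 nt = 11 codons = 10 aa. → 10 amino acids.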